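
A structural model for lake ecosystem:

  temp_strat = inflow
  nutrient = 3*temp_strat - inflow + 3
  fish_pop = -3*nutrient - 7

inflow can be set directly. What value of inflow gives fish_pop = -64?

inflow = 8

Substituting into the nutrient equation gives nutrient = 2*inflow + 3.
Substituting into the fish_pop equation gives fish_pop = -6*inflow - 16.
Solve -6*inflow - 16 = -64: inflow = (-64 + 16) / -6 = 8.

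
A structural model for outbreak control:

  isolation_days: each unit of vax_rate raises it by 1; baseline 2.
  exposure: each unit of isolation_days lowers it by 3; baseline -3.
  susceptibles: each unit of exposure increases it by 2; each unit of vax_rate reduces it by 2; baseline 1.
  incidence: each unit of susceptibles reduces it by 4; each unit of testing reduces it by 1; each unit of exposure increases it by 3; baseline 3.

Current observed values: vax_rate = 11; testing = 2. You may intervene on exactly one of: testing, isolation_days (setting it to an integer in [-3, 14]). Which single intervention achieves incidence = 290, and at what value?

set testing = 7

Intervening on testing: with other inputs at their observed values, incidence = -testing + 297. Solving for 290 gives testing = 7, within [-3, 14].
Intervening on isolation_days: incidence = 15*isolation_days + 100. Reaching 290 requires isolation_days = 38/3, not an integer.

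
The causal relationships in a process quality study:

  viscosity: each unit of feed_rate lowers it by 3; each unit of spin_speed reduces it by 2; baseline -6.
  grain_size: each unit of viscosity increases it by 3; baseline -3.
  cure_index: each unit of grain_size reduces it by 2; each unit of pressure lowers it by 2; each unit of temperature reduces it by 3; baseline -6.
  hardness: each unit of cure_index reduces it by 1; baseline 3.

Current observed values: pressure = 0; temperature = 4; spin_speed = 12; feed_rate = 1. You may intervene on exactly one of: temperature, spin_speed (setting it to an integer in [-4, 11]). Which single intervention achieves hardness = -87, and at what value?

Intervening on temperature: hardness = 3*temperature - 195. Reaching -87 requires temperature = 36, outside [-4, 11].
Intervening on spin_speed: with other inputs at their observed values, hardness = -12*spin_speed - 39. Solving for -87 gives spin_speed = 4, within [-4, 11].

set spin_speed = 4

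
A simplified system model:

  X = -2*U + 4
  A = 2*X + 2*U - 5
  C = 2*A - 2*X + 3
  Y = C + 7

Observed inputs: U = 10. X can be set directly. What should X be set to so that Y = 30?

Intervening on X fixes its value directly, overriding its dependence on U.
Substituting into the A equation gives A = 2*X + 15.
Substituting into the C equation gives C = 2*X + 33.
Y becomes 2*X + 40.
Solve 2*X + 40 = 30: X = (30 - 40) / 2 = -5.

X = -5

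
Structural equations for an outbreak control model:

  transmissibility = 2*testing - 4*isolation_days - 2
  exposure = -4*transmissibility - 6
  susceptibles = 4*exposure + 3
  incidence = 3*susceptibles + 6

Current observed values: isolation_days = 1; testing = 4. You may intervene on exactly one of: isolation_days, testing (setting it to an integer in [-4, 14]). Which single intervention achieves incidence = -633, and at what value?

Intervening on isolation_days: incidence = 192*isolation_days - 345. Reaching -633 requires isolation_days = -3/2, not an integer.
Intervening on testing: with other inputs at their observed values, incidence = -96*testing + 231. Solving for -633 gives testing = 9, within [-4, 14].

set testing = 9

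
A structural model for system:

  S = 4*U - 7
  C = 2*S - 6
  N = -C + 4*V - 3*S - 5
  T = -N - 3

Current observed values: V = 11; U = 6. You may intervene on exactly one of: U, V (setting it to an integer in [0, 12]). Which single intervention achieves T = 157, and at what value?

Intervening on U: with other inputs at their observed values, T = 20*U - 83. Solving for 157 gives U = 12, within [0, 12].
Intervening on V: T = -4*V + 81. Reaching 157 requires V = -19, outside [0, 12].

set U = 12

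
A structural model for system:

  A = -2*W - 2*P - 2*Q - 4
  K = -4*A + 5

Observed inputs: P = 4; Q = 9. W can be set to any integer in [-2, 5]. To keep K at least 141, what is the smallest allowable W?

Substituting into the A equation gives A = -2*W - 30.
K becomes 8*W + 125.
Require 8*W + 125 ≥ 141, so W ≥ 2.
The smallest integer in [-2, 5] satisfying this is 2.

W = 2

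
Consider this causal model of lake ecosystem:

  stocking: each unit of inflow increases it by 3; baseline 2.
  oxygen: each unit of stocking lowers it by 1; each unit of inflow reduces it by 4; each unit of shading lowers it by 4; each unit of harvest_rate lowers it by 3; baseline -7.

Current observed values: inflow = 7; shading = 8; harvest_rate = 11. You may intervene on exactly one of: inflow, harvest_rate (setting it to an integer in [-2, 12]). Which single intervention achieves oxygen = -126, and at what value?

Intervening on inflow: oxygen = -7*inflow - 74. Reaching -126 requires inflow = 52/7, not an integer.
Intervening on harvest_rate: with other inputs at their observed values, oxygen = -3*harvest_rate - 90. Solving for -126 gives harvest_rate = 12, within [-2, 12].

set harvest_rate = 12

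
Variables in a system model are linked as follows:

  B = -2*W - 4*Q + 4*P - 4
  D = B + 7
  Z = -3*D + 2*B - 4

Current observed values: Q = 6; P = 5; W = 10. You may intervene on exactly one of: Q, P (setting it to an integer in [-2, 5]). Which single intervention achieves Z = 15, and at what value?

Intervening on Q: Z = 4*Q - 21. Reaching 15 requires Q = 9, outside [-2, 5].
Intervening on P: with other inputs at their observed values, Z = -4*P + 23. Solving for 15 gives P = 2, within [-2, 5].

set P = 2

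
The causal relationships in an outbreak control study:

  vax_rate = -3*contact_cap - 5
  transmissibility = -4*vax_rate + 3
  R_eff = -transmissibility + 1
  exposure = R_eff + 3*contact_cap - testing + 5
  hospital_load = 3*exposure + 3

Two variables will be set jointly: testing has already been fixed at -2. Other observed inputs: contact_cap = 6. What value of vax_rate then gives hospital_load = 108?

With testing held at -2:
Intervening on vax_rate fixes its value directly, overriding its dependence on contact_cap.
Substituting into the R_eff equation gives R_eff = 4*vax_rate - 2.
This gives exposure = 4*vax_rate + 23.
So hospital_load = 12*vax_rate + 72.
Solve 12*vax_rate + 72 = 108: vax_rate = (108 - 72) / 12 = 3.

vax_rate = 3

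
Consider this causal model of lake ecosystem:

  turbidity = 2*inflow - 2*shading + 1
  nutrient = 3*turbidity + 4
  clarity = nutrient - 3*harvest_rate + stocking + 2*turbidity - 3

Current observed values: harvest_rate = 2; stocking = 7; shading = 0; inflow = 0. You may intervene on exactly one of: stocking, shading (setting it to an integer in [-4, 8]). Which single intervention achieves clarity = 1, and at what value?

Intervening on stocking: with other inputs at their observed values, clarity = stocking. Solving for 1 gives stocking = 1, within [-4, 8].
Intervening on shading: clarity = -10*shading + 7. Reaching 1 requires shading = 3/5, not an integer.

set stocking = 1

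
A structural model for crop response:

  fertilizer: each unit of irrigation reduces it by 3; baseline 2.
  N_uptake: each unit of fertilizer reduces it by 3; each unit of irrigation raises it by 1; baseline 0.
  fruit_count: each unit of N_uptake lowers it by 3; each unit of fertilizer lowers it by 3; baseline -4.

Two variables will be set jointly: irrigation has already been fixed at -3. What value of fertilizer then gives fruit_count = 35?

With irrigation held at -3:
Intervening on fertilizer fixes its value directly, overriding its dependence on irrigation.
Substituting into the N_uptake equation gives N_uptake = -3*fertilizer - 3.
Substituting into the fruit_count equation gives fruit_count = 6*fertilizer + 5.
Solve 6*fertilizer + 5 = 35: fertilizer = (35 - 5) / 6 = 5.

fertilizer = 5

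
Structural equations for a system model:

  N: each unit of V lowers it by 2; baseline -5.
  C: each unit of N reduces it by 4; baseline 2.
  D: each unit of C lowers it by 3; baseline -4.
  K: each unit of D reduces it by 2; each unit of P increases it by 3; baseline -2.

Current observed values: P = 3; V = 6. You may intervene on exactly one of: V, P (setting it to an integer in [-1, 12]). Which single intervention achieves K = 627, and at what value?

Intervening on V: with other inputs at their observed values, K = 48*V + 147. Solving for 627 gives V = 10, within [-1, 12].
Intervening on P: K = 3*P + 426. Reaching 627 requires P = 67, outside [-1, 12].

set V = 10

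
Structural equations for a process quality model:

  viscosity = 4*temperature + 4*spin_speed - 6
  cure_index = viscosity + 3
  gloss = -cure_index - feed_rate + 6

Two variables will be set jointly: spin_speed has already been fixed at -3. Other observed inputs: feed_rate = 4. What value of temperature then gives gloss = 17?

With spin_speed held at -3:
Substituting into the viscosity equation gives viscosity = 4*temperature - 18.
This gives cure_index = 4*temperature - 15.
gloss becomes -4*temperature + 17.
Solve -4*temperature + 17 = 17: temperature = (17 - 17) / -4 = 0.

temperature = 0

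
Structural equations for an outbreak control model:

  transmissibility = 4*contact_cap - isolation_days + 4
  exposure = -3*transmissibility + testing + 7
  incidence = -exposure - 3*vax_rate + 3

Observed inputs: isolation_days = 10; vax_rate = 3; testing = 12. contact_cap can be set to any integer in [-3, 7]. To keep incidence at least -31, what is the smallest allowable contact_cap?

contact_cap = 1

Substituting into the transmissibility equation gives transmissibility = 4*contact_cap - 6.
Substituting into the exposure equation gives exposure = -12*contact_cap + 37.
Substituting into the incidence equation gives incidence = 12*contact_cap - 43.
Require 12*contact_cap - 43 ≥ -31, so contact_cap ≥ 1.
The smallest integer in [-3, 7] satisfying this is 1.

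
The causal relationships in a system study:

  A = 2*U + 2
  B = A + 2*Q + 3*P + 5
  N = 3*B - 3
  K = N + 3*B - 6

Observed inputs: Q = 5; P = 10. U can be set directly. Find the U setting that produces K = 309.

Substituting into the B equation gives B = 2*U + 47.
Substituting into the N equation gives N = 6*U + 138.
K becomes 12*U + 273.
Solve 12*U + 273 = 309: U = (309 - 273) / 12 = 3.

U = 3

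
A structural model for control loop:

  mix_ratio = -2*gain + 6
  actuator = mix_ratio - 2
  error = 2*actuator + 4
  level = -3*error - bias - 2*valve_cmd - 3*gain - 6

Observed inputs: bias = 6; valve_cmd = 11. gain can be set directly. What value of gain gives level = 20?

gain = 10

Substituting into the actuator equation gives actuator = -2*gain + 4.
Substituting into the error equation gives error = -4*gain + 12.
Substituting into the level equation gives level = 9*gain - 70.
Solve 9*gain - 70 = 20: gain = (20 + 70) / 9 = 10.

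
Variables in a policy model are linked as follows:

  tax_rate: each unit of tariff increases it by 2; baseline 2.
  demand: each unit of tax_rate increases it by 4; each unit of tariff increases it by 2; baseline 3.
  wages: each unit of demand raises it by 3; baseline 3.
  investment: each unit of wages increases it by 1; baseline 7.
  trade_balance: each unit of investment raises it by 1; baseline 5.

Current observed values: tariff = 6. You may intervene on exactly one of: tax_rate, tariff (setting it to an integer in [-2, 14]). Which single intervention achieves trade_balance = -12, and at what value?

set tariff = -2

Intervening on tax_rate: trade_balance = 12*tax_rate + 60. Reaching -12 requires tax_rate = -6, outside [-2, 14].
Intervening on tariff: with other inputs at their observed values, trade_balance = 30*tariff + 48. Solving for -12 gives tariff = -2, within [-2, 14].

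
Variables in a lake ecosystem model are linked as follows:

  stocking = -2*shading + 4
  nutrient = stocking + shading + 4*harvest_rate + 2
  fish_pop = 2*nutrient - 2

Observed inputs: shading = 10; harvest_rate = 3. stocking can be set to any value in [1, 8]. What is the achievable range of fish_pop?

Intervening on stocking fixes its value directly, overriding its dependence on shading.
Substituting into the nutrient equation gives nutrient = stocking + 24.
Substituting into the fish_pop equation gives fish_pop = 2*stocking + 46.
Linear in stocking, so extremes are at the endpoints: stocking = 1 gives fish_pop = 48; stocking = 8 gives fish_pop = 62.

48 to 62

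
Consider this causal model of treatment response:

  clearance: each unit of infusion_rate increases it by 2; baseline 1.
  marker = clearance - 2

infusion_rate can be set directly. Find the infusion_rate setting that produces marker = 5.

infusion_rate = 3

Substituting into the marker equation gives marker = 2*infusion_rate - 1.
Solve 2*infusion_rate - 1 = 5: infusion_rate = (5 + 1) / 2 = 3.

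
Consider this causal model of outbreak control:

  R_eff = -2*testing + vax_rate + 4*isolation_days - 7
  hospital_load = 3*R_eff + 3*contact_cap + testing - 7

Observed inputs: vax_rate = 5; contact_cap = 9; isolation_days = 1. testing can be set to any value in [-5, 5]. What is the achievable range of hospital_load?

1 to 51

Substituting into the R_eff equation gives R_eff = -2*testing + 2.
Substituting into the hospital_load equation gives hospital_load = -5*testing + 26.
Linear in testing, so extremes are at the endpoints: testing = -5 gives hospital_load = 51; testing = 5 gives hospital_load = 1.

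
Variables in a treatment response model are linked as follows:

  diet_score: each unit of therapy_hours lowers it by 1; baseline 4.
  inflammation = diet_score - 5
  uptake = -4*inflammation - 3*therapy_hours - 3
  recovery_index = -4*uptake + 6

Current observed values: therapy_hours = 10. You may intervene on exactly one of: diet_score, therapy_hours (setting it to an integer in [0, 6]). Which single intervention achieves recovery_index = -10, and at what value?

set therapy_hours = 3

Intervening on diet_score: recovery_index = 16*diet_score + 58. Reaching -10 requires diet_score = -17/4, not an integer.
Intervening on therapy_hours: with other inputs at their observed values, recovery_index = -4*therapy_hours + 2. Solving for -10 gives therapy_hours = 3, within [0, 6].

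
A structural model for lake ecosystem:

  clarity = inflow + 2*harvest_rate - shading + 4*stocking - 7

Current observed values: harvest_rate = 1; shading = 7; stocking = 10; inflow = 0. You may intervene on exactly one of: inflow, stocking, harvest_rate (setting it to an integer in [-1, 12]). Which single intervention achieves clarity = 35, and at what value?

set inflow = 7

Intervening on inflow: with other inputs at their observed values, clarity = inflow + 28. Solving for 35 gives inflow = 7, within [-1, 12].
Intervening on stocking: clarity = 4*stocking - 12. Reaching 35 requires stocking = 47/4, not an integer.
Intervening on harvest_rate: clarity = 2*harvest_rate + 26. Reaching 35 requires harvest_rate = 9/2, not an integer.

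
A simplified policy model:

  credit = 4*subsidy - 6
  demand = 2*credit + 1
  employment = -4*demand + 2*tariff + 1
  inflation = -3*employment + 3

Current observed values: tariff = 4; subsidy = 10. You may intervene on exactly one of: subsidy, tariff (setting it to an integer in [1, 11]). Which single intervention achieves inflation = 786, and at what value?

Intervening on subsidy: inflation = 96*subsidy - 156. Reaching 786 requires subsidy = 157/16, not an integer.
Intervening on tariff: with other inputs at their observed values, inflation = -6*tariff + 828. Solving for 786 gives tariff = 7, within [1, 11].

set tariff = 7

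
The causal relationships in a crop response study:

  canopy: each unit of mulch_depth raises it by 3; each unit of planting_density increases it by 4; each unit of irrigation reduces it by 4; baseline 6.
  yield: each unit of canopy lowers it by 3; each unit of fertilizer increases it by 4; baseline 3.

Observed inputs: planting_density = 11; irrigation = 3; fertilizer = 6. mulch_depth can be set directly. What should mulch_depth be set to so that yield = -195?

Substituting into the canopy equation gives canopy = 3*mulch_depth + 38.
yield becomes -9*mulch_depth - 87.
Solve -9*mulch_depth - 87 = -195: mulch_depth = (-195 + 87) / -9 = 12.

mulch_depth = 12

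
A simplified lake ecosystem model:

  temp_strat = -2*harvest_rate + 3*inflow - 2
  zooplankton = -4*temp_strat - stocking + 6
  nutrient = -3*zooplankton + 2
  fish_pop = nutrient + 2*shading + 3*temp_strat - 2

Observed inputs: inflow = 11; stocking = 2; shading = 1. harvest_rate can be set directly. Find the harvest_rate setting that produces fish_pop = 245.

harvest_rate = 7

Substituting into the temp_strat equation gives temp_strat = -2*harvest_rate + 31.
Substituting into the zooplankton equation gives zooplankton = 8*harvest_rate - 120.
nutrient becomes -24*harvest_rate + 362.
Substituting into the fish_pop equation gives fish_pop = -30*harvest_rate + 455.
Solve -30*harvest_rate + 455 = 245: harvest_rate = (245 - 455) / -30 = 7.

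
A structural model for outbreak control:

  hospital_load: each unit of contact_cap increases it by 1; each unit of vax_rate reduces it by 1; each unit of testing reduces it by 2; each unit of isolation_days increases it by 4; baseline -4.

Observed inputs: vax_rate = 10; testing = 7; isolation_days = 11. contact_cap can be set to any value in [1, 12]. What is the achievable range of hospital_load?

17 to 28

Substituting into the hospital_load equation gives hospital_load = contact_cap + 16.
Linear in contact_cap, so extremes are at the endpoints: contact_cap = 1 gives hospital_load = 17; contact_cap = 12 gives hospital_load = 28.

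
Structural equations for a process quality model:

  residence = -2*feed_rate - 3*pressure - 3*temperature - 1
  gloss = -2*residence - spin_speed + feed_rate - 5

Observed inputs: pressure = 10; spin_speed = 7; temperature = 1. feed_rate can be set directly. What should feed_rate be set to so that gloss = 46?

feed_rate = -2

Substituting into the residence equation gives residence = -2*feed_rate - 34.
gloss becomes 5*feed_rate + 56.
Solve 5*feed_rate + 56 = 46: feed_rate = (46 - 56) / 5 = -2.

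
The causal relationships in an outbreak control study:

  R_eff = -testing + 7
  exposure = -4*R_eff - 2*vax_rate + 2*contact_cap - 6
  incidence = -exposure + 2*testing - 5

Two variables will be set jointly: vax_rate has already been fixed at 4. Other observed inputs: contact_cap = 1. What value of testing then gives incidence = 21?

With vax_rate held at 4:
Substituting into the exposure equation gives exposure = 4*testing - 40.
This gives incidence = -2*testing + 35.
Solve -2*testing + 35 = 21: testing = (21 - 35) / -2 = 7.

testing = 7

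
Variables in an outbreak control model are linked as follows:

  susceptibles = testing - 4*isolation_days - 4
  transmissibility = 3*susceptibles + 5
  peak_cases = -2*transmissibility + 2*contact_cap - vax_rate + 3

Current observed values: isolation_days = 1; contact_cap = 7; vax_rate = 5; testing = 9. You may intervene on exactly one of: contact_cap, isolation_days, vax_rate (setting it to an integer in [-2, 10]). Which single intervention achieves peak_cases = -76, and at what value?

Intervening on contact_cap: peak_cases = 2*contact_cap - 18. Reaching -76 requires contact_cap = -29, outside [-2, 10].
Intervening on isolation_days: with other inputs at their observed values, peak_cases = 24*isolation_days - 28. Solving for -76 gives isolation_days = -2, within [-2, 10].
Intervening on vax_rate: peak_cases = -vax_rate + 1. Reaching -76 requires vax_rate = 77, outside [-2, 10].

set isolation_days = -2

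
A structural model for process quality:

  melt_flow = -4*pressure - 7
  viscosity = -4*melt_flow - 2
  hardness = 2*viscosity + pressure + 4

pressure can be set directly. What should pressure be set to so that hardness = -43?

pressure = -3

Substituting into the viscosity equation gives viscosity = 16*pressure + 26.
hardness becomes 33*pressure + 56.
Solve 33*pressure + 56 = -43: pressure = (-43 - 56) / 33 = -3.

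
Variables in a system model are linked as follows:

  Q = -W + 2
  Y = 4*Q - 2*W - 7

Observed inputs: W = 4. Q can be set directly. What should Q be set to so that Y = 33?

Intervening on Q fixes its value directly, overriding its dependence on W.
Substituting into the Y equation gives Y = 4*Q - 15.
Solve 4*Q - 15 = 33: Q = (33 + 15) / 4 = 12.

Q = 12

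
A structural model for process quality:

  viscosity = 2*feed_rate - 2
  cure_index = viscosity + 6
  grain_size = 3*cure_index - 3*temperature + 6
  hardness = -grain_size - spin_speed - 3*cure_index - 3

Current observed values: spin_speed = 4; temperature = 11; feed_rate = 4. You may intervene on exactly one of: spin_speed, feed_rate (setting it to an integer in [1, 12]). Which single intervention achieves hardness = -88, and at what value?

set feed_rate = 7

Intervening on spin_speed: hardness = -spin_speed - 48. Reaching -88 requires spin_speed = 40, outside [1, 12].
Intervening on feed_rate: with other inputs at their observed values, hardness = -12*feed_rate - 4. Solving for -88 gives feed_rate = 7, within [1, 12].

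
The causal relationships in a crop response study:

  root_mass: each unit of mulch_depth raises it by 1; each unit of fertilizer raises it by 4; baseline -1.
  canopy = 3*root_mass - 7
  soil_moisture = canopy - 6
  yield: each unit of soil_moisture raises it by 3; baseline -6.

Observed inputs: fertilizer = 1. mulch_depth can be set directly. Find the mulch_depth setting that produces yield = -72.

mulch_depth = -6

Substituting into the root_mass equation gives root_mass = mulch_depth + 3.
Substituting into the canopy equation gives canopy = 3*mulch_depth + 2.
Substituting into the soil_moisture equation gives soil_moisture = 3*mulch_depth - 4.
Substituting into the yield equation gives yield = 9*mulch_depth - 18.
Solve 9*mulch_depth - 18 = -72: mulch_depth = (-72 + 18) / 9 = -6.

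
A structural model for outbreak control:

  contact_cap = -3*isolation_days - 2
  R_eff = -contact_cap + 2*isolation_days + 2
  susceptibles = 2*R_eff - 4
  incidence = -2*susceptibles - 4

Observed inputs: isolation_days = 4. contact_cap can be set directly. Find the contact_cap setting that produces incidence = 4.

contact_cap = 10

Intervening on contact_cap fixes its value directly, overriding its dependence on isolation_days.
Substituting into the R_eff equation gives R_eff = -contact_cap + 10.
Substituting into the susceptibles equation gives susceptibles = -2*contact_cap + 16.
This gives incidence = 4*contact_cap - 36.
Solve 4*contact_cap - 36 = 4: contact_cap = (4 + 36) / 4 = 10.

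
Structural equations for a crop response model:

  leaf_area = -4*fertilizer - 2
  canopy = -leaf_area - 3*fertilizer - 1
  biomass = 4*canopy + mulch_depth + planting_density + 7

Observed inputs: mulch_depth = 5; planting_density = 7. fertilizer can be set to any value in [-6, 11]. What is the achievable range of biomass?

-1 to 67

Substituting into the canopy equation gives canopy = fertilizer + 1.
This gives biomass = 4*fertilizer + 23.
Linear in fertilizer, so extremes are at the endpoints: fertilizer = -6 gives biomass = -1; fertilizer = 11 gives biomass = 67.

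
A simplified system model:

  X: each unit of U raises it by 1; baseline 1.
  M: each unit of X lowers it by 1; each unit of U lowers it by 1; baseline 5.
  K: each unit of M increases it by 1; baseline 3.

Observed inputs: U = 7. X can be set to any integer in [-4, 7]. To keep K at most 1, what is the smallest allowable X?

X = 0

Intervening on X fixes its value directly, overriding its dependence on U.
Substituting into the M equation gives M = -X - 2.
Substituting into the K equation gives K = -X + 1.
Require -X + 1 ≤ 1, so X ≥ 0.
The smallest integer in [-4, 7] satisfying this is 0.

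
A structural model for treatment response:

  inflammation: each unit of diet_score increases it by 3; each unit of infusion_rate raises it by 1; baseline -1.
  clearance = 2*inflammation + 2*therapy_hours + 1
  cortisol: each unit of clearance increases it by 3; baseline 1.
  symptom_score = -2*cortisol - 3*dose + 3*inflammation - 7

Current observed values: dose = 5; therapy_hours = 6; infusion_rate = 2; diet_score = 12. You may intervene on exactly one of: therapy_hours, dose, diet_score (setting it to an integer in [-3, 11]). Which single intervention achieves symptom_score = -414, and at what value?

set dose = -2

Intervening on therapy_hours: symptom_score = -12*therapy_hours - 363. Reaching -414 requires therapy_hours = 17/4, not an integer.
Intervening on dose: with other inputs at their observed values, symptom_score = -3*dose - 420. Solving for -414 gives dose = -2, within [-3, 11].
Intervening on diet_score: symptom_score = -27*diet_score - 111. Reaching -414 requires diet_score = 101/9, not an integer.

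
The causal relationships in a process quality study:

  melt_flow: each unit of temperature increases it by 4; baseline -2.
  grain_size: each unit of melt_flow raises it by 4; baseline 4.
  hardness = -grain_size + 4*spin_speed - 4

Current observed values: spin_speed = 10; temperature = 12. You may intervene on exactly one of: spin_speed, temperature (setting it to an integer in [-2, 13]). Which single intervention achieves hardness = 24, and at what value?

set temperature = 1

Intervening on spin_speed: hardness = 4*spin_speed - 192. Reaching 24 requires spin_speed = 54, outside [-2, 13].
Intervening on temperature: with other inputs at their observed values, hardness = -16*temperature + 40. Solving for 24 gives temperature = 1, within [-2, 13].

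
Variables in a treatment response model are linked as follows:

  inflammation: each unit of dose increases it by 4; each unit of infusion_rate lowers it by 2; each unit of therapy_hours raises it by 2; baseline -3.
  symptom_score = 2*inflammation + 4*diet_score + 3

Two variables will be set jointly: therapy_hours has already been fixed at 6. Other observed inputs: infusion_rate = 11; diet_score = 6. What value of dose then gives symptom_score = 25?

dose = 3

With therapy_hours held at 6:
Substituting into the inflammation equation gives inflammation = 4*dose - 13.
This gives symptom_score = 8*dose + 1.
Solve 8*dose + 1 = 25: dose = (25 - 1) / 8 = 3.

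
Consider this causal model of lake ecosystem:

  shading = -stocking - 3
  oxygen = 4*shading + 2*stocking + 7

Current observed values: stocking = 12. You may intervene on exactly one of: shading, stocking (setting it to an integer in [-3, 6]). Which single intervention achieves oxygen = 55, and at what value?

Intervening on shading: with other inputs at their observed values, oxygen = 4*shading + 31. Solving for 55 gives shading = 6, within [-3, 6].
Intervening on stocking: oxygen = -2*stocking - 5. Reaching 55 requires stocking = -30, outside [-3, 6].

set shading = 6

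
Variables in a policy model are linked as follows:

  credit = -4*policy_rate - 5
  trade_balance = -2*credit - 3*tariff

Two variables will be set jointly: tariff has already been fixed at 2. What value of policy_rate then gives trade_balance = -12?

With tariff held at 2:
Substituting into the trade_balance equation gives trade_balance = 8*policy_rate + 4.
Solve 8*policy_rate + 4 = -12: policy_rate = (-12 - 4) / 8 = -2.

policy_rate = -2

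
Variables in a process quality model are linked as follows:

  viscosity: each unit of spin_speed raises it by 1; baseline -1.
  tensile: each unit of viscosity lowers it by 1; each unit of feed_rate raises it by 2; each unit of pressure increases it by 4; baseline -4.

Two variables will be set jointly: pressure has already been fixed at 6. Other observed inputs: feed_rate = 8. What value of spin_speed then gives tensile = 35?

With pressure held at 6:
Substituting into the tensile equation gives tensile = -spin_speed + 37.
Solve -spin_speed + 37 = 35: spin_speed = (35 - 37) / -1 = 2.

spin_speed = 2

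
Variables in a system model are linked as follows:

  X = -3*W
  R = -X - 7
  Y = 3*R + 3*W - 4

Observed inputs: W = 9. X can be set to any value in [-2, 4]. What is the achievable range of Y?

Intervening on X fixes its value directly, overriding its dependence on W.
Substituting into the Y equation gives Y = -3*X + 2.
Linear in X, so extremes are at the endpoints: X = -2 gives Y = 8; X = 4 gives Y = -10.

-10 to 8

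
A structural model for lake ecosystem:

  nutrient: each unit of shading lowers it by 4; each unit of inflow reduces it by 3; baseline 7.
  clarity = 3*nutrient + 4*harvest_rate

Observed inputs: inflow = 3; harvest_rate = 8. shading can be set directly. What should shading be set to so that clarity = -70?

shading = 8

Substituting into the nutrient equation gives nutrient = -4*shading - 2.
So clarity = -12*shading + 26.
Solve -12*shading + 26 = -70: shading = (-70 - 26) / -12 = 8.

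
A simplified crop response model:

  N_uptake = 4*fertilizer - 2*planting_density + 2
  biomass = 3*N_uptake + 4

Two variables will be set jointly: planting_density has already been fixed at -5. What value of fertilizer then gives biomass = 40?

fertilizer = 0

With planting_density held at -5:
Substituting into the N_uptake equation gives N_uptake = 4*fertilizer + 12.
Substituting into the biomass equation gives biomass = 12*fertilizer + 40.
Solve 12*fertilizer + 40 = 40: fertilizer = (40 - 40) / 12 = 0.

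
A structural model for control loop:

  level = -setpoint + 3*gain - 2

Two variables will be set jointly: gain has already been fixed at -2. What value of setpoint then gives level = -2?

setpoint = -6

With gain held at -2:
Substituting into the level equation gives level = -setpoint - 8.
Solve -setpoint - 8 = -2: setpoint = (-2 + 8) / -1 = -6.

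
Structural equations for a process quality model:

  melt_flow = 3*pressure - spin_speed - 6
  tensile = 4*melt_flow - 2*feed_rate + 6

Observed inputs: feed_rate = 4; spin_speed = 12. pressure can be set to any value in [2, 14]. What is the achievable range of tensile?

Substituting into the melt_flow equation gives melt_flow = 3*pressure - 18.
This gives tensile = 12*pressure - 74.
Linear in pressure, so extremes are at the endpoints: pressure = 2 gives tensile = -50; pressure = 14 gives tensile = 94.

-50 to 94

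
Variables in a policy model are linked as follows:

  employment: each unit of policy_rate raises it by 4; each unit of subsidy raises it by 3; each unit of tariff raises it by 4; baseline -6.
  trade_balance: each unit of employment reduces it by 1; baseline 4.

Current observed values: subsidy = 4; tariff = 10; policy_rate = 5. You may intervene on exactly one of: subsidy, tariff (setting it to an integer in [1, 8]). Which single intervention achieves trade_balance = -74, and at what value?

set subsidy = 8

Intervening on subsidy: with other inputs at their observed values, trade_balance = -3*subsidy - 50. Solving for -74 gives subsidy = 8, within [1, 8].
Intervening on tariff: trade_balance = -4*tariff - 22. Reaching -74 requires tariff = 13, outside [1, 8].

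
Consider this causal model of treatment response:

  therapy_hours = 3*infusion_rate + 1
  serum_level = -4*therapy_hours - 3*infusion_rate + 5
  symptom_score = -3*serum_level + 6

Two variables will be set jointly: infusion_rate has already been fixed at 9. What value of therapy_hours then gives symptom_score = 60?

With infusion_rate held at 9:
Intervening on therapy_hours fixes its value directly, overriding its dependence on infusion_rate.
Substituting into the serum_level equation gives serum_level = -4*therapy_hours - 22.
Substituting into the symptom_score equation gives symptom_score = 12*therapy_hours + 72.
Solve 12*therapy_hours + 72 = 60: therapy_hours = (60 - 72) / 12 = -1.

therapy_hours = -1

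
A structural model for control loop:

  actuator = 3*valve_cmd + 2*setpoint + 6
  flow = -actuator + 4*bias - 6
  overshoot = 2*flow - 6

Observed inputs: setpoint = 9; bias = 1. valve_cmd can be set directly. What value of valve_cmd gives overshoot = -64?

Substituting into the actuator equation gives actuator = 3*valve_cmd + 24.
Substituting into the flow equation gives flow = -3*valve_cmd - 26.
Substituting into the overshoot equation gives overshoot = -6*valve_cmd - 58.
Solve -6*valve_cmd - 58 = -64: valve_cmd = (-64 + 58) / -6 = 1.

valve_cmd = 1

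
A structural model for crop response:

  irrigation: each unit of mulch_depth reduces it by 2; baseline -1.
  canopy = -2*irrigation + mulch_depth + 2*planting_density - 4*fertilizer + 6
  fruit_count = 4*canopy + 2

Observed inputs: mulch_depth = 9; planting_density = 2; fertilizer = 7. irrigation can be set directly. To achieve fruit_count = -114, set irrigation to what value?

irrigation = 10

Intervening on irrigation fixes its value directly, overriding its dependence on mulch_depth.
Substituting into the canopy equation gives canopy = -2*irrigation - 9.
So fruit_count = -8*irrigation - 34.
Solve -8*irrigation - 34 = -114: irrigation = (-114 + 34) / -8 = 10.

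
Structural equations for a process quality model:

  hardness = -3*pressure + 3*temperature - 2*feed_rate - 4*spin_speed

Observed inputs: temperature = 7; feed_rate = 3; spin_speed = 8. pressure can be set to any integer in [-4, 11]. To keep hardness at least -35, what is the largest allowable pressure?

pressure = 6

Substituting into the hardness equation gives hardness = -3*pressure - 17.
Require -3*pressure - 17 ≥ -35, so pressure ≤ 6.
The largest integer in [-4, 11] satisfying this is 6.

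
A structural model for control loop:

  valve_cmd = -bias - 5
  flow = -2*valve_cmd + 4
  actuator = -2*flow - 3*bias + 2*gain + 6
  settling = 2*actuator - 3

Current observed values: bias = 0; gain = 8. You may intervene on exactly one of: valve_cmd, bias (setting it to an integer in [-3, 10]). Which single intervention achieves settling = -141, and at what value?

set bias = 9

Intervening on valve_cmd: settling = 8*valve_cmd + 25. Reaching -141 requires valve_cmd = -83/4, not an integer.
Intervening on bias: with other inputs at their observed values, settling = -14*bias - 15. Solving for -141 gives bias = 9, within [-3, 10].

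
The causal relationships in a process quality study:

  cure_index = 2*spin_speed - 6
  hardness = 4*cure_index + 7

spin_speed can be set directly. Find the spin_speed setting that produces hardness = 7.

Substituting into the hardness equation gives hardness = 8*spin_speed - 17.
Solve 8*spin_speed - 17 = 7: spin_speed = (7 + 17) / 8 = 3.

spin_speed = 3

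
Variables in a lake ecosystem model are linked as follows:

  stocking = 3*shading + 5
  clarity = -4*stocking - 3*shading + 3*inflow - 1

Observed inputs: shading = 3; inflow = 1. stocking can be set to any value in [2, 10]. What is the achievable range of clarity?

Intervening on stocking fixes its value directly, overriding its dependence on shading.
Substituting into the clarity equation gives clarity = -4*stocking - 7.
Linear in stocking, so extremes are at the endpoints: stocking = 2 gives clarity = -15; stocking = 10 gives clarity = -47.

-47 to -15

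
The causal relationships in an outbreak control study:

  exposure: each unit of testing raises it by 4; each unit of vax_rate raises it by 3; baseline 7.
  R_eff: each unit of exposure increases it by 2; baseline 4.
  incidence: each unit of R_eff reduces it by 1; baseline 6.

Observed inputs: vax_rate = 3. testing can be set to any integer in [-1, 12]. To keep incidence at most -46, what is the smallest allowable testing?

testing = 2

Substituting into the exposure equation gives exposure = 4*testing + 16.
Substituting into the R_eff equation gives R_eff = 8*testing + 36.
So incidence = -8*testing - 30.
Require -8*testing - 30 ≤ -46, so testing ≥ 2.
The smallest integer in [-1, 12] satisfying this is 2.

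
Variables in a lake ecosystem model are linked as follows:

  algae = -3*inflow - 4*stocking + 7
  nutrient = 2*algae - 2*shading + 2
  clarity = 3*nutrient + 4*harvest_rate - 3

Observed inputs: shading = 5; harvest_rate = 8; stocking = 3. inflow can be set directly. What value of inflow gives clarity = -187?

Substituting into the algae equation gives algae = -3*inflow - 5.
This gives nutrient = -6*inflow - 18.
Substituting into the clarity equation gives clarity = -18*inflow - 25.
Solve -18*inflow - 25 = -187: inflow = (-187 + 25) / -18 = 9.

inflow = 9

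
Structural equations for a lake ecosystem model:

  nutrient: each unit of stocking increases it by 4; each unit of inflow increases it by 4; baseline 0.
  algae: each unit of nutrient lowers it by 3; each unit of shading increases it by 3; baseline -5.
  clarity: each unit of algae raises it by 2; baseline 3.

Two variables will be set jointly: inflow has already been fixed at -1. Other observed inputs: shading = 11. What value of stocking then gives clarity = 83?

stocking = 0

With inflow held at -1:
Substituting into the nutrient equation gives nutrient = 4*stocking - 4.
This gives algae = -12*stocking + 40.
So clarity = -24*stocking + 83.
Solve -24*stocking + 83 = 83: stocking = (83 - 83) / -24 = 0.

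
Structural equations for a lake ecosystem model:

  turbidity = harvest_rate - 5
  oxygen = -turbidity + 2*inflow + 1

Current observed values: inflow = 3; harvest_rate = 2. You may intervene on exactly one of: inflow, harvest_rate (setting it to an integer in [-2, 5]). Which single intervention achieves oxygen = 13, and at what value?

set harvest_rate = -1

Intervening on inflow: oxygen = 2*inflow + 4. Reaching 13 requires inflow = 9/2, not an integer.
Intervening on harvest_rate: with other inputs at their observed values, oxygen = -harvest_rate + 12. Solving for 13 gives harvest_rate = -1, within [-2, 5].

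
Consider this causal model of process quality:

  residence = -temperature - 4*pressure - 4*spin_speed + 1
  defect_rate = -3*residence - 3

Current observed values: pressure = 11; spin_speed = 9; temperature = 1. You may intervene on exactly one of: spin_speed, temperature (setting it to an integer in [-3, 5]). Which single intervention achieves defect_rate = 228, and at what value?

set temperature = -2

Intervening on spin_speed: defect_rate = 12*spin_speed + 129. Reaching 228 requires spin_speed = 33/4, not an integer.
Intervening on temperature: with other inputs at their observed values, defect_rate = 3*temperature + 234. Solving for 228 gives temperature = -2, within [-3, 5].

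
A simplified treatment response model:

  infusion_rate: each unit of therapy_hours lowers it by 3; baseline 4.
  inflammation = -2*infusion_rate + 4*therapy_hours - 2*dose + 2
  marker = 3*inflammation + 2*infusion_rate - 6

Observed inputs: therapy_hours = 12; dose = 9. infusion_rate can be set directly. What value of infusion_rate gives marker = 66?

Intervening on infusion_rate fixes its value directly, overriding its dependence on therapy_hours.
Substituting into the inflammation equation gives inflammation = -2*infusion_rate + 32.
So marker = -4*infusion_rate + 90.
Solve -4*infusion_rate + 90 = 66: infusion_rate = (66 - 90) / -4 = 6.

infusion_rate = 6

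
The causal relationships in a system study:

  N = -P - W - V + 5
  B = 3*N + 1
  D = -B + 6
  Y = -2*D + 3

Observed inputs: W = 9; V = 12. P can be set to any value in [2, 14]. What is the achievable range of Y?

Substituting into the N equation gives N = -P - 16.
So B = -3*P - 47.
Substituting into the D equation gives D = 3*P + 53.
Y becomes -6*P - 103.
Linear in P, so extremes are at the endpoints: P = 2 gives Y = -115; P = 14 gives Y = -187.

-187 to -115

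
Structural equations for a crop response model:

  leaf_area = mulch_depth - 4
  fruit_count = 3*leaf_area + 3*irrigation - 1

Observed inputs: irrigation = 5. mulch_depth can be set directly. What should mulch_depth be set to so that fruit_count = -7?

mulch_depth = -3

Substituting into the fruit_count equation gives fruit_count = 3*mulch_depth + 2.
Solve 3*mulch_depth + 2 = -7: mulch_depth = (-7 - 2) / 3 = -3.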